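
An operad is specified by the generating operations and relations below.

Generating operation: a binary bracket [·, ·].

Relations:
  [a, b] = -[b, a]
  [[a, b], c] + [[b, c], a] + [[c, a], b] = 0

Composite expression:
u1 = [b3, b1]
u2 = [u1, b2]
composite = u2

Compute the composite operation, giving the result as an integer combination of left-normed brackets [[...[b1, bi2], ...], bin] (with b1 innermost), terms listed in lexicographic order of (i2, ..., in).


In the tensor algebra, words opening b1 carry the b1-anchored form.
Composite bracket: [[b3, b1], b2]
Under [a, b] = ab - ba we get 4 signed associative words (2^2 = 4).
The b1-initial words carry the normal form:
  sign of b1b3b2 is -1, so it contributes -[[b1, b3], b2]

-[[b1, b3], b2]


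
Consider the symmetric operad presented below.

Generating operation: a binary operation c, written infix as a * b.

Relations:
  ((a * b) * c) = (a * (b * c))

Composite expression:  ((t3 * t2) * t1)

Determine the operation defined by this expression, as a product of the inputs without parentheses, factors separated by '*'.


The c-tree's shape is irrelevant; the t-reading-order decides.
(t3 * t2) reduces to t3 * t2
((t3 * t2) * t1) reduces to t3 * t2 * t1

t3 * t2 * t1


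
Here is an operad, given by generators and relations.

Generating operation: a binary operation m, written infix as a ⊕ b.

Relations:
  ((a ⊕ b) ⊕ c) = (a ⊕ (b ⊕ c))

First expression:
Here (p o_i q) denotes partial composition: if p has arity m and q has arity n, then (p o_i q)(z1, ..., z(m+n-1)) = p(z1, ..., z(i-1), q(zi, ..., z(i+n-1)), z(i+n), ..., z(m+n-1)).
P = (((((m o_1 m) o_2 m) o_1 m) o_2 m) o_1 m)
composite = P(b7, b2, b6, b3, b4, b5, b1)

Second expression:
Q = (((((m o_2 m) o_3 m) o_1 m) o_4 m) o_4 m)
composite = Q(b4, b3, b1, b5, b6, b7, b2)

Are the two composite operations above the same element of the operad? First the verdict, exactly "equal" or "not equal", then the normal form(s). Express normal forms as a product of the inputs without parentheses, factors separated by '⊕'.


The first composite normalizes to b7 ⊕ b2 ⊕ b6 ⊕ b3 ⊕ b4 ⊕ b5 ⊕ b1
The second composite normalizes to b4 ⊕ b3 ⊕ b1 ⊕ b5 ⊕ b6 ⊕ b7 ⊕ b2
The forms do not match — not equal.

not equal: they reduce to b7 ⊕ b2 ⊕ b6 ⊕ b3 ⊕ b4 ⊕ b5 ⊕ b1 and b4 ⊕ b3 ⊕ b1 ⊕ b5 ⊕ b6 ⊕ b7 ⊕ b2


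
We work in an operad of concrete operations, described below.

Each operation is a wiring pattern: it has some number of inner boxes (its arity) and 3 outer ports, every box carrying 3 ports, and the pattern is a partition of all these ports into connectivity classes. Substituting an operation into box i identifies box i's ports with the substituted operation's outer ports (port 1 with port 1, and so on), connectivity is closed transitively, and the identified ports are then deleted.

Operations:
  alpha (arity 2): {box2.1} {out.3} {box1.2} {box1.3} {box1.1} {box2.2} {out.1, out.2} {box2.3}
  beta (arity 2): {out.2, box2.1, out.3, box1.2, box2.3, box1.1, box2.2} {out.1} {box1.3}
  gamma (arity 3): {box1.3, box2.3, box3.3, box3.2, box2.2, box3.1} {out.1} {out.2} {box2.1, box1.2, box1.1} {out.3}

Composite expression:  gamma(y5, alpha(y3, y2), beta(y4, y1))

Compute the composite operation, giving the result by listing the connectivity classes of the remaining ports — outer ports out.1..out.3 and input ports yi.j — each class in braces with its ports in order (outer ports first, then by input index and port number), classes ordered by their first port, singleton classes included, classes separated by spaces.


{out.1} {out.2} {out.3} {y1.1, y1.2, y1.3, y4.1, y4.2, y5.1, y5.2, y5.3} {y2.1} {y2.2} {y2.3} {y3.1} {y3.2} {y3.3} {y4.3}

Treat the ports identified at gamma as solder joints: merge, then drop.
through alpha, on inputs (y3, y2): {out.1, out.2} {out.3} {y2.1} {y2.2} {y2.3} {y3.1} {y3.2} {y3.3} (out.j = stage outer ports)
through beta, on inputs (y4, y1): {out.1} {out.2, out.3, y1.1, y1.2, y1.3, y4.1, y4.2} {y4.3} (out.j = stage outer ports)
through gamma, on inputs (y5, y3, y2, y4, y1): {out.1} {out.2} {out.3} {y1.1, y1.2, y1.3, y4.1, y4.2, y5.1, y5.2, y5.3} {y2.1} {y2.2} {y2.3} {y3.1} {y3.2} {y3.3} {y4.3} (out.j = stage outer ports)


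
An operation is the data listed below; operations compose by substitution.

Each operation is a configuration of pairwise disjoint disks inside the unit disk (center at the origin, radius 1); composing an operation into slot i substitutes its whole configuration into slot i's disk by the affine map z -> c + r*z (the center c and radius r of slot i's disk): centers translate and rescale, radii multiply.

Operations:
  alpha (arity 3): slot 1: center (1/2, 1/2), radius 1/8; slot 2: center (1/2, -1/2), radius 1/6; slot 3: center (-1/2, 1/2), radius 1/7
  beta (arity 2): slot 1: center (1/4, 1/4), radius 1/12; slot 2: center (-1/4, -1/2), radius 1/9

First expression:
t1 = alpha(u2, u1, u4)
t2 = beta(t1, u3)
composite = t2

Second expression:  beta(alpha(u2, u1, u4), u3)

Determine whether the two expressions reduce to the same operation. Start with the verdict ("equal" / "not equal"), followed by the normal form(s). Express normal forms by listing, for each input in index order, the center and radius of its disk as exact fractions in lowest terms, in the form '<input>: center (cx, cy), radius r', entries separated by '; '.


equal: each reduces to u1: center (7/24, 5/24), radius 1/72; u2: center (7/24, 7/24), radius 1/96; u3: center (-1/4, -1/2), radius 1/9; u4: center (5/24, 7/24), radius 1/84

The first expression reduces to u1: center (7/24, 5/24), radius 1/72; u2: center (7/24, 7/24), radius 1/96; u3: center (-1/4, -1/2), radius 1/9; u4: center (5/24, 7/24), radius 1/84
The second expression reduces to u1: center (7/24, 5/24), radius 1/72; u2: center (7/24, 7/24), radius 1/96; u3: center (-1/4, -1/2), radius 1/9; u4: center (5/24, 7/24), radius 1/84
The forms coincide; equal.


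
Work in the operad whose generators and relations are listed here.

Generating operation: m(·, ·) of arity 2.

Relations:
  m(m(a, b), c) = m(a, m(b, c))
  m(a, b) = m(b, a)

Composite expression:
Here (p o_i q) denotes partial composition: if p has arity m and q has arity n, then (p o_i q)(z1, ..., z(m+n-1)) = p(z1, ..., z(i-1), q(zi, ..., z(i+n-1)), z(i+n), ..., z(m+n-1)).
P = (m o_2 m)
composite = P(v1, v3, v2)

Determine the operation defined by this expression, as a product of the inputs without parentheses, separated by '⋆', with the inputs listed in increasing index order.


v1 ⋆ v2 ⋆ v3

Key point: m commutes, so take the v-inputs in any fixed order.
m(v3, v2) reduces to v3 ⋆ v2
m(v1, m(v3, v2)) reduces to v1 ⋆ v3 ⋆ v2
rearranged into index order: v1 ⋆ v2 ⋆ v3


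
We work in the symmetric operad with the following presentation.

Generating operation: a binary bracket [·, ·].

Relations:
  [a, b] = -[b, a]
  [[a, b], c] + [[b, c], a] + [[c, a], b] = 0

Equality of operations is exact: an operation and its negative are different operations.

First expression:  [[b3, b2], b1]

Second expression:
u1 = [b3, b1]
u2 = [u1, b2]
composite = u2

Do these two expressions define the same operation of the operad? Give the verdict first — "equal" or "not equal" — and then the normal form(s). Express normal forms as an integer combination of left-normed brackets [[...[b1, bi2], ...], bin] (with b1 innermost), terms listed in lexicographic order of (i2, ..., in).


The first composite normalizes to [[b1, b2], b3] - [[b1, b3], b2]
The second composite normalizes to -[[b1, b3], b2]
The forms do not match — not equal.

not equal; the first gives [[b1, b2], b3] - [[b1, b3], b2] and the second -[[b1, b3], b2]


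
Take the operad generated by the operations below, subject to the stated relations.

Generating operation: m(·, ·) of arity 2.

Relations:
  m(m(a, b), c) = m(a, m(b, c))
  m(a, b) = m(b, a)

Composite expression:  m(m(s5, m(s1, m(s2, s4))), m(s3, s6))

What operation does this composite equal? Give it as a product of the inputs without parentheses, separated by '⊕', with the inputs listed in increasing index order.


s1 ⊕ s2 ⊕ s3 ⊕ s4 ⊕ s5 ⊕ s6

Both nesting and order wash out for m; what remains is which s's occur.
m(s2, s4) flattens to s2 ⊕ s4
m(s1, m(s2, s4)) flattens to s1 ⊕ s2 ⊕ s4
m(s5, m(s1, m(s2, s4))) flattens to s5 ⊕ s1 ⊕ s2 ⊕ s4
m(s3, s6) flattens to s3 ⊕ s6
m(m(s5, m(s1, m(s2, s4))), m(s3, s6)) flattens to s5 ⊕ s1 ⊕ s2 ⊕ s4 ⊕ s3 ⊕ s6
putting the inputs in ascending order: s1 ⊕ s2 ⊕ s3 ⊕ s4 ⊕ s5 ⊕ s6


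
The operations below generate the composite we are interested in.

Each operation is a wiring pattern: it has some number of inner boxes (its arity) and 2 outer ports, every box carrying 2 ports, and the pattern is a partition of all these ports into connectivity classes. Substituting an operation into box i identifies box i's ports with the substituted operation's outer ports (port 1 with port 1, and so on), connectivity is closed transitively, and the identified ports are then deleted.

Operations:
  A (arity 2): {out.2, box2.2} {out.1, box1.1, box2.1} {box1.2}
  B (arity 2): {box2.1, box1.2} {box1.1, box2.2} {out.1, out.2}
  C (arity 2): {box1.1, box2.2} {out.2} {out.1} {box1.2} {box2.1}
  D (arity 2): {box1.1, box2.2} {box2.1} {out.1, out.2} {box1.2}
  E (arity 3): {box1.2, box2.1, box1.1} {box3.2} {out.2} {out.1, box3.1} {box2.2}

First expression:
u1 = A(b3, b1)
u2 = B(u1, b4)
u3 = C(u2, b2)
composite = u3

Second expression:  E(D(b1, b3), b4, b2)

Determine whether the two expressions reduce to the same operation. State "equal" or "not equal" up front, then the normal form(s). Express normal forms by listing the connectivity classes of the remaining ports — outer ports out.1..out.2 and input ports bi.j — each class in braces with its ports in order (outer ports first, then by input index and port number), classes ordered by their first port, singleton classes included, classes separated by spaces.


The first expression, normalized: {out.1} {out.2} {b1.1, b3.1, b4.2} {b1.2, b4.1} {b2.1} {b2.2} {b3.2}
The second expression, normalized: {out.1, b2.1} {out.2} {b1.1, b3.2} {b1.2} {b2.2} {b3.1} {b4.1} {b4.2}
No match — not equal.

not equal — first {out.1} {out.2} {b1.1, b3.1, b4.2} {b1.2, b4.1} {b2.1} {b2.2} {b3.2}, second {out.1, b2.1} {out.2} {b1.1, b3.2} {b1.2} {b2.2} {b3.1} {b4.1} {b4.2}


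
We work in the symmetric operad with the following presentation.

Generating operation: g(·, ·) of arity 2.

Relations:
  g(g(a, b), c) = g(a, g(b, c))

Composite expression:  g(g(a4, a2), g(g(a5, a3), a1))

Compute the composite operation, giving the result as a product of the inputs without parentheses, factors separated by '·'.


Under associativity of g, the answer is the a's in reading order.
g(a4, a2) collapses to a4 · a2
g(a5, a3) collapses to a5 · a3
g(g(a5, a3), a1) collapses to a5 · a3 · a1
g(g(a4, a2), g(g(a5, a3), a1)) collapses to a4 · a2 · a5 · a3 · a1

a4 · a2 · a5 · a3 · a1


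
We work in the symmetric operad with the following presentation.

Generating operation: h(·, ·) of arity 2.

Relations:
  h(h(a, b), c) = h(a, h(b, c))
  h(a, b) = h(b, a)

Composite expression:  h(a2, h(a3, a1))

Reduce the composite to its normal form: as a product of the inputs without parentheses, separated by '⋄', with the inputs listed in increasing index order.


a1 ⋄ a2 ⋄ a3

Reordering under h is free, so list the a-inputs canonically.
h(a3, a1) reduces to a3 ⋄ a1
h(a2, h(a3, a1)) reduces to a2 ⋄ a3 ⋄ a1
the factors in increasing index order: a1 ⋄ a2 ⋄ a3


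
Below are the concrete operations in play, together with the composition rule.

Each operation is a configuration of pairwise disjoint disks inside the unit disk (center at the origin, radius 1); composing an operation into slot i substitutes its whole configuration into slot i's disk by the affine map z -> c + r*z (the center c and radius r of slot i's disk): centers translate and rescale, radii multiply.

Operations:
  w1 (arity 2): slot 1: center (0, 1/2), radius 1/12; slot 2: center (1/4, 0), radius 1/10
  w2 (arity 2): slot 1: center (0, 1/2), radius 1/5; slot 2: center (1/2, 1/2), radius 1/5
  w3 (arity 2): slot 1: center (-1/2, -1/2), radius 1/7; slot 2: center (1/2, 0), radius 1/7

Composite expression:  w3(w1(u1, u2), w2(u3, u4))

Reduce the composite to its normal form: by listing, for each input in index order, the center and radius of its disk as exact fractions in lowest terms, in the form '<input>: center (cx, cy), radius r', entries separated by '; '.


Nesting under w3 composes maps z -> c + r*z down each u-path.
for u1, the 2-step affine chain lands on center (-1/2, -3/7), radius 1/84
for u2, the 2-step affine chain lands on center (-13/28, -1/2), radius 1/70
for u3, the 2-step affine chain lands on center (1/2, 1/14), radius 1/35
for u4, the 2-step affine chain lands on center (4/7, 1/14), radius 1/35

u1: center (-1/2, -3/7), radius 1/84; u2: center (-13/28, -1/2), radius 1/70; u3: center (1/2, 1/14), radius 1/35; u4: center (4/7, 1/14), radius 1/35


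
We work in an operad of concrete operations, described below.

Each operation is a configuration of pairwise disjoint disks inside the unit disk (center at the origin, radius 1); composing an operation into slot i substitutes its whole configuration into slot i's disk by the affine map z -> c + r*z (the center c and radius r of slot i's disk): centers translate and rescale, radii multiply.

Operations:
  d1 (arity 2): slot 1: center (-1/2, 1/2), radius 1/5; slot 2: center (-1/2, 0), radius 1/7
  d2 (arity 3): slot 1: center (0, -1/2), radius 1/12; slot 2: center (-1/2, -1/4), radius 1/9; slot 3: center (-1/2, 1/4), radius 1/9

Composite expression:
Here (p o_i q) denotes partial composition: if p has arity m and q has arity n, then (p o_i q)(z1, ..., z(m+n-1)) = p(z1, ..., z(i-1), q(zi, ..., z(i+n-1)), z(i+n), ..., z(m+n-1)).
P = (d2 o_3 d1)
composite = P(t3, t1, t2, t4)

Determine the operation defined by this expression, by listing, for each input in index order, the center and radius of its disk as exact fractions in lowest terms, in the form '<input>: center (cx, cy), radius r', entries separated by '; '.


t1: center (-1/2, -1/4), radius 1/9; t2: center (-5/9, 11/36), radius 1/45; t3: center (0, -1/2), radius 1/12; t4: center (-5/9, 1/4), radius 1/63

Follow each t-input down from d2: c' goes to c + r*c', radius to r*r'.
input t3: composing its 1 substitution step yields center (0, -1/2), radius 1/12
input t1: composing its 1 substitution step yields center (-1/2, -1/4), radius 1/9
input t2: composing its 2 substitution steps yields center (-5/9, 11/36), radius 1/45
input t4: composing its 2 substitution steps yields center (-5/9, 1/4), radius 1/63


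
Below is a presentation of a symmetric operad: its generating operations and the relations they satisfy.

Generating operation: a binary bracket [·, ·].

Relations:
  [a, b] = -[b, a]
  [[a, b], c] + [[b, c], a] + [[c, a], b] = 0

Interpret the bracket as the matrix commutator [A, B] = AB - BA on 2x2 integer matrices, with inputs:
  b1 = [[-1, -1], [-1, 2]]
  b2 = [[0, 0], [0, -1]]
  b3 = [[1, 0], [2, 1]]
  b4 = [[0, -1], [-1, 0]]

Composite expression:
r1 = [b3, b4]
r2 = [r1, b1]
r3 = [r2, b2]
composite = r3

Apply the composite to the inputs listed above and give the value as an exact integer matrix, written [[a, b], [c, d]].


[[0, 4], [4, 0]]


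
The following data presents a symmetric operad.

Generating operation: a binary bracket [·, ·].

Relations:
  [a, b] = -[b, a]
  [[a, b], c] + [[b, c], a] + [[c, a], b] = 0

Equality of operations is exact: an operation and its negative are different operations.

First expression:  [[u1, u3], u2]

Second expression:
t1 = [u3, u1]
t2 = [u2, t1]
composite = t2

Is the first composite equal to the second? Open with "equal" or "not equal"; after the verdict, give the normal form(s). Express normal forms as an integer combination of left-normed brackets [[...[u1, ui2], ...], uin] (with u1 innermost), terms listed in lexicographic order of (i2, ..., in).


equal; both compose to [[u1, u3], u2]

In normal form, the first expression is [[u1, u3], u2]
In normal form, the second expression is [[u1, u3], u2]
The forms coincide; equal.


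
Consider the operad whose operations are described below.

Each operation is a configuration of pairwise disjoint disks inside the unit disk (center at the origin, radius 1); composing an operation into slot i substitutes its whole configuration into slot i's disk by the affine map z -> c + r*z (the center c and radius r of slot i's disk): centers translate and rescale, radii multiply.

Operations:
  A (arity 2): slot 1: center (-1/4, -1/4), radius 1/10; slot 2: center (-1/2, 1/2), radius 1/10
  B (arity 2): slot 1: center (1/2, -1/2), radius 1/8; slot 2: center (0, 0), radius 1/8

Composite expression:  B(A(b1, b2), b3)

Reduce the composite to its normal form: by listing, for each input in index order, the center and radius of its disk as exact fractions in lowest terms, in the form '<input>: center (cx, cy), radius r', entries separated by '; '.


b1: center (15/32, -17/32), radius 1/80; b2: center (7/16, -7/16), radius 1/80; b3: center (0, 0), radius 1/8


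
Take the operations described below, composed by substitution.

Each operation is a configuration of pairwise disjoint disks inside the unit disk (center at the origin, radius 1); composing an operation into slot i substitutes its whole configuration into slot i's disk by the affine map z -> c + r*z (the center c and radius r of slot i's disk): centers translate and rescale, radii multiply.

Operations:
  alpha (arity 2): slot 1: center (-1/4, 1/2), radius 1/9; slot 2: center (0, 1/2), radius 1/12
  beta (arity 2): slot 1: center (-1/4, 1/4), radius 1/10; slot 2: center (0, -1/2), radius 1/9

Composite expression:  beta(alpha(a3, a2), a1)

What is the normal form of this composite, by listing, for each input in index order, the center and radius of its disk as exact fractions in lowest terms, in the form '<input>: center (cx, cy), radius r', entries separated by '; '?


a1: center (0, -1/2), radius 1/9; a2: center (-1/4, 3/10), radius 1/120; a3: center (-11/40, 3/10), radius 1/90

Each a-disk chains the slot maps above it in beta; radii multiply.
for a3, the 2-step affine chain lands on center (-11/40, 3/10), radius 1/90
for a2, the 2-step affine chain lands on center (-1/4, 3/10), radius 1/120
for a1, the 1-step affine chain lands on center (0, -1/2), radius 1/9


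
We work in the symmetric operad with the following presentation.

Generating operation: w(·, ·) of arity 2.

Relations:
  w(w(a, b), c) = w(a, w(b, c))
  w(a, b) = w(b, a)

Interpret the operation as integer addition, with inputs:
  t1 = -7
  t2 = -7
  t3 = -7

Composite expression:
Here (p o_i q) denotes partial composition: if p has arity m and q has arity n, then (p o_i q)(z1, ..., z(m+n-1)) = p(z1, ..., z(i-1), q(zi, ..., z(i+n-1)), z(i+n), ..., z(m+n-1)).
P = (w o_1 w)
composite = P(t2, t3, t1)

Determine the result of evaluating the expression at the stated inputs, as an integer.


w(t2, t3) = -14
w(w(t2, t3), t1) = -21

-21


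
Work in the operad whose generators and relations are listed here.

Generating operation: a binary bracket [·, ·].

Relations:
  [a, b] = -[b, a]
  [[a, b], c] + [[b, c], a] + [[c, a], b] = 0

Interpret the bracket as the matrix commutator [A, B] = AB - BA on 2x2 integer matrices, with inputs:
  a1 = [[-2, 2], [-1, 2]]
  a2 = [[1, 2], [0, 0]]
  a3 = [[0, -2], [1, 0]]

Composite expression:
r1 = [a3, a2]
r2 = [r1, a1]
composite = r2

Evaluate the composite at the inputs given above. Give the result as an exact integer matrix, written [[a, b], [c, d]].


[a3, a2] = [[-2, 2], [1, 2]]
[[a3, a2], a1] = [[-4, 0], [-8, 4]]

[[-4, 0], [-8, 4]]


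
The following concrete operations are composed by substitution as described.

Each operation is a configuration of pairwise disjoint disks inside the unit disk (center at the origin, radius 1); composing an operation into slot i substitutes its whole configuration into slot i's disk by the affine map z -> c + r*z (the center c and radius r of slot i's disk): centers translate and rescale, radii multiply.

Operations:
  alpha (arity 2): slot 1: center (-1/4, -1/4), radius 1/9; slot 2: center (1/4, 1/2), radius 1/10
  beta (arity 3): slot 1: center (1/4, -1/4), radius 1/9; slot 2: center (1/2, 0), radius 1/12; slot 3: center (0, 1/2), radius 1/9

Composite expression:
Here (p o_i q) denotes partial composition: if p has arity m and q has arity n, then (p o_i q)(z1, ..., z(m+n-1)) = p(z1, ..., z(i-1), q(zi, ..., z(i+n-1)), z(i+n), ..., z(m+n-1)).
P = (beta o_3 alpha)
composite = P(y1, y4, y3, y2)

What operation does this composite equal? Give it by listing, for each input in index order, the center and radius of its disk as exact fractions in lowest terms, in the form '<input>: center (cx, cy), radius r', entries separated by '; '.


y1: center (1/4, -1/4), radius 1/9; y2: center (1/36, 5/9), radius 1/90; y3: center (-1/36, 17/36), radius 1/81; y4: center (1/2, 0), radius 1/12


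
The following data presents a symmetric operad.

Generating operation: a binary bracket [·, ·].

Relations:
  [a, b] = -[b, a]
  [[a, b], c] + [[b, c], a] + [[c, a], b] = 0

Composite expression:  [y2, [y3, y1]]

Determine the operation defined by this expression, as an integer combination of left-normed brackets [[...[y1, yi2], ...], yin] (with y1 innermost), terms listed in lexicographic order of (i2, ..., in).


[[y1, y3], y2]


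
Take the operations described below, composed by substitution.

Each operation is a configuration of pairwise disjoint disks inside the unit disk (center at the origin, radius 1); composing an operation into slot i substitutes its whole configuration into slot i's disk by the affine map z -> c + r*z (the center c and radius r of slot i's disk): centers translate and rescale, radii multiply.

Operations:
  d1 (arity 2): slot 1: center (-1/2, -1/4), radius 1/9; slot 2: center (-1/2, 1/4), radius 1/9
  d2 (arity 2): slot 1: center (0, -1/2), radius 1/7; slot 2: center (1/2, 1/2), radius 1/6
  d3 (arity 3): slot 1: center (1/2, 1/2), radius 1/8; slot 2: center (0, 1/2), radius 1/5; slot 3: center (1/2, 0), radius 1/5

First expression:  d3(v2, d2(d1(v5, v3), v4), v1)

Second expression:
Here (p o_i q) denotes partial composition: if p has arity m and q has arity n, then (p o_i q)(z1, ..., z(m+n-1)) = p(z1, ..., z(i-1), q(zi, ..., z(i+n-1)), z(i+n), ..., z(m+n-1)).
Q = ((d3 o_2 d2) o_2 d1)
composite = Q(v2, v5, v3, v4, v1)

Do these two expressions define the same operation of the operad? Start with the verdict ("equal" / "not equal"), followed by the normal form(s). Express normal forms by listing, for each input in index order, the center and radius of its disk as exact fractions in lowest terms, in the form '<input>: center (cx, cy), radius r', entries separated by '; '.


Normal form of the first expression: v1: center (1/2, 0), radius 1/5; v2: center (1/2, 1/2), radius 1/8; v3: center (-1/70, 57/140), radius 1/315; v4: center (1/10, 3/5), radius 1/30; v5: center (-1/70, 11/28), radius 1/315
Normal form of the second expression: v1: center (1/2, 0), radius 1/5; v2: center (1/2, 1/2), radius 1/8; v3: center (-1/70, 57/140), radius 1/315; v4: center (1/10, 3/5), radius 1/30; v5: center (-1/70, 11/28), radius 1/315
One common form — equal.

equal: each reduces to v1: center (1/2, 0), radius 1/5; v2: center (1/2, 1/2), radius 1/8; v3: center (-1/70, 57/140), radius 1/315; v4: center (1/10, 3/5), radius 1/30; v5: center (-1/70, 11/28), radius 1/315


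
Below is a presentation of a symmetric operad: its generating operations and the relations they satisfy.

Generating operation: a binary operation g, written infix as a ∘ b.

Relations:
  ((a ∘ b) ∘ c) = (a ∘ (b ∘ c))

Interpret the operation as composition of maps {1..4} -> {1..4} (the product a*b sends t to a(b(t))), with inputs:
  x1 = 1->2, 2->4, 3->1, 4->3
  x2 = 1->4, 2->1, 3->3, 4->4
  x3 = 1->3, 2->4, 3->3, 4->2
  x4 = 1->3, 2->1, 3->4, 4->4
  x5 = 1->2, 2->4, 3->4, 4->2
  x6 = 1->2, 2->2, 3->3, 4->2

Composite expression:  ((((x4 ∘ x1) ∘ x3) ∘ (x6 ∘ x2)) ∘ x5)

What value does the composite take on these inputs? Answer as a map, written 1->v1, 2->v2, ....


1->4, 2->4, 3->4, 4->4


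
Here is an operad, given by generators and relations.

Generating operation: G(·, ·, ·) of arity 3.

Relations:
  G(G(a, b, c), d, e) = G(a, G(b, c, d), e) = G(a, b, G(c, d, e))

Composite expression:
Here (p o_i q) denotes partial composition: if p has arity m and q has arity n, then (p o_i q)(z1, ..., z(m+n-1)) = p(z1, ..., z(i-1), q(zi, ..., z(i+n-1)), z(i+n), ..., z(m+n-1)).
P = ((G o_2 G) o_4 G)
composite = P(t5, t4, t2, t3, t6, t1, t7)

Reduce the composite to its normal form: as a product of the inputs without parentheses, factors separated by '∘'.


t5 ∘ t4 ∘ t2 ∘ t3 ∘ t6 ∘ t1 ∘ t7

Under associativity of G, the answer is the t's in reading order.
G(t3, t6, t1) unparenthesizes to t3 ∘ t6 ∘ t1
G(t4, t2, G(t3, t6, t1)) unparenthesizes to t4 ∘ t2 ∘ t3 ∘ t6 ∘ t1
G(t5, G(t4, t2, G(t3, t6, t1)), t7) unparenthesizes to t5 ∘ t4 ∘ t2 ∘ t3 ∘ t6 ∘ t1 ∘ t7


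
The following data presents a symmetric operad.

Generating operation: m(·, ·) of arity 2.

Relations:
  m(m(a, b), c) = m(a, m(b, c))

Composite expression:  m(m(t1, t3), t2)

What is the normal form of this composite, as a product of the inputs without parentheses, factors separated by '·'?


t1 · t3 · t2

The m-tree's shape is irrelevant; the t-reading-order decides.
m(t1, t3) reduces to t1 · t3
m(m(t1, t3), t2) reduces to t1 · t3 · t2


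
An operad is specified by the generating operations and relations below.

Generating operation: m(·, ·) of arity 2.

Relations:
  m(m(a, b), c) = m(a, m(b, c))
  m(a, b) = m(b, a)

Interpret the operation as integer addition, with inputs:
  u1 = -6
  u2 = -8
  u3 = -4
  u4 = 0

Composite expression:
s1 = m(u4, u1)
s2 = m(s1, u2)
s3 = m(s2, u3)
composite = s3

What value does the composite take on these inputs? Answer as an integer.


-18

m(u4, u1) = -6
m(m(u4, u1), u2) = -14
m(m(m(u4, u1), u2), u3) = -18


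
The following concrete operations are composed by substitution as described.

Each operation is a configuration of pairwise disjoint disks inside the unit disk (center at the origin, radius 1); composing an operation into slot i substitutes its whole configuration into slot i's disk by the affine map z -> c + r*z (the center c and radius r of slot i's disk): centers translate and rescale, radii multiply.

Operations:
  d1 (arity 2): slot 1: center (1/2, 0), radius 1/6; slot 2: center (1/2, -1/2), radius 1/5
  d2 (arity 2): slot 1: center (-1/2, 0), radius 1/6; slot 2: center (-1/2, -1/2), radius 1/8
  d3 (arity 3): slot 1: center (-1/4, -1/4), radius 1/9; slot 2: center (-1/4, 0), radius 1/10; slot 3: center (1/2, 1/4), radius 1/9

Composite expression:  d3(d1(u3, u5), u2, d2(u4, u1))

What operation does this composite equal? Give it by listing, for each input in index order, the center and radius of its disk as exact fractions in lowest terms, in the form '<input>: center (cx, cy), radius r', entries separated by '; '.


u1: center (4/9, 7/36), radius 1/72; u2: center (-1/4, 0), radius 1/10; u3: center (-7/36, -1/4), radius 1/54; u4: center (4/9, 1/4), radius 1/54; u5: center (-7/36, -11/36), radius 1/45

Only the slot chain above each u matters under d3; compose those maps.
tracing u3 down its 2-map path: center (-7/36, -1/4), radius 1/54
tracing u5 down its 2-map path: center (-7/36, -11/36), radius 1/45
tracing u2 down its 1-map path: center (-1/4, 0), radius 1/10
tracing u4 down its 2-map path: center (4/9, 1/4), radius 1/54
tracing u1 down its 2-map path: center (4/9, 7/36), radius 1/72


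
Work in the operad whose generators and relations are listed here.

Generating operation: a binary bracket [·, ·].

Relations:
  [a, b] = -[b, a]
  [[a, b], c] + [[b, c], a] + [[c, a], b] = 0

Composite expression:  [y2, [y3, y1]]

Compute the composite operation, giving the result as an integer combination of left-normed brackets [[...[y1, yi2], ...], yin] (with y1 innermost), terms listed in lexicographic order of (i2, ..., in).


Skip Jacobi rewriting: expand, keep y1-initial words, read off terms.
Composite bracket: [y2, [y3, y1]]
Expanding via [a, b] = ab - ba: 4 signed words (2^2 = 4).
Coefficients come from the y1-initial words:
  from y1y3y2, sign +1: term +[[y1, y3], y2]

[[y1, y3], y2]


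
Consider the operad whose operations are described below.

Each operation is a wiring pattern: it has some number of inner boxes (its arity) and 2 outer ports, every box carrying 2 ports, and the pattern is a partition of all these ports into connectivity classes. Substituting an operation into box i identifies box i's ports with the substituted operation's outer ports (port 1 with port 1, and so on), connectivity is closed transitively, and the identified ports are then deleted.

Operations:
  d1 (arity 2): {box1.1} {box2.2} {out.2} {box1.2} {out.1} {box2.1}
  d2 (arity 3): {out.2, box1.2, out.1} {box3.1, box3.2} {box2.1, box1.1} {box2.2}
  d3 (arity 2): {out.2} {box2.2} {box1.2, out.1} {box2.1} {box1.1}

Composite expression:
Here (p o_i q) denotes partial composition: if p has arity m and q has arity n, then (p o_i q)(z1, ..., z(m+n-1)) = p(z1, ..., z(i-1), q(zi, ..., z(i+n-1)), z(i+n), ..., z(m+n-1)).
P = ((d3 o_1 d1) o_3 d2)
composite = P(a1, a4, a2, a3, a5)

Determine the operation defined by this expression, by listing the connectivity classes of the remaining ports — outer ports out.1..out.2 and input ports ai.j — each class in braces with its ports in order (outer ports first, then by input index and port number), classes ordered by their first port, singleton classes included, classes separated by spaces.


{out.1} {out.2} {a1.1} {a1.2} {a2.1, a3.1} {a2.2} {a3.2} {a4.1} {a4.2} {a5.1, a5.2}

Substituting into d3 glues patterns; closure does the rest.
after d1, the pattern on (a1, a4) reads {out.1} {out.2} {a1.1} {a1.2} {a4.1} {a4.2} (out.j = its outer ports)
after d2, the pattern on (a2, a3, a5) reads {out.1, out.2, a2.2} {a2.1, a3.1} {a3.2} {a5.1, a5.2} (out.j = its outer ports)
after d3, the pattern on (a1, a4, a2, a3, a5) reads {out.1} {out.2} {a1.1} {a1.2} {a2.1, a3.1} {a2.2} {a3.2} {a4.1} {a4.2} {a5.1, a5.2} (out.j = its outer ports)


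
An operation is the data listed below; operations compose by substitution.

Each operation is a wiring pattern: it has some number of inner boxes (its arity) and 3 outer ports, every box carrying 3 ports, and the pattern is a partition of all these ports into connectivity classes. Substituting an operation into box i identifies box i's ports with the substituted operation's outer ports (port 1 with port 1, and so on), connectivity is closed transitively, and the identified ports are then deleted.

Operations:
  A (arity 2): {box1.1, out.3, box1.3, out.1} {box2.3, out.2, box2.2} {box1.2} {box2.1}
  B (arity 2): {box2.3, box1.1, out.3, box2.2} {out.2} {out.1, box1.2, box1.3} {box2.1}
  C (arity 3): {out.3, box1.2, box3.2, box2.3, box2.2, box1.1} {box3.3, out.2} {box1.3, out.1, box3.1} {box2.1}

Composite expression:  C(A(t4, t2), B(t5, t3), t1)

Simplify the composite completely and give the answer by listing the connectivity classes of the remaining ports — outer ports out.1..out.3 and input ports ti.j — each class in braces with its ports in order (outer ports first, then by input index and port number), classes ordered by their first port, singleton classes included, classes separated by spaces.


{out.1, out.3, t1.1, t1.2, t2.2, t2.3, t3.2, t3.3, t4.1, t4.3, t5.1} {out.2, t1.3} {t2.1} {t3.1} {t4.2} {t5.2, t5.3}

Substituting into C glues patterns; closure does the rest.
through A, on inputs (t4, t2): {out.1, out.3, t4.1, t4.3} {out.2, t2.2, t2.3} {t2.1} {t4.2} (out.j = stage outer ports)
through B, on inputs (t5, t3): {out.1, t5.2, t5.3} {out.2} {out.3, t3.2, t3.3, t5.1} {t3.1} (out.j = stage outer ports)
through C, on inputs (t4, t2, t5, t3, t1): {out.1, out.3, t1.1, t1.2, t2.2, t2.3, t3.2, t3.3, t4.1, t4.3, t5.1} {out.2, t1.3} {t2.1} {t3.1} {t4.2} {t5.2, t5.3} (out.j = stage outer ports)


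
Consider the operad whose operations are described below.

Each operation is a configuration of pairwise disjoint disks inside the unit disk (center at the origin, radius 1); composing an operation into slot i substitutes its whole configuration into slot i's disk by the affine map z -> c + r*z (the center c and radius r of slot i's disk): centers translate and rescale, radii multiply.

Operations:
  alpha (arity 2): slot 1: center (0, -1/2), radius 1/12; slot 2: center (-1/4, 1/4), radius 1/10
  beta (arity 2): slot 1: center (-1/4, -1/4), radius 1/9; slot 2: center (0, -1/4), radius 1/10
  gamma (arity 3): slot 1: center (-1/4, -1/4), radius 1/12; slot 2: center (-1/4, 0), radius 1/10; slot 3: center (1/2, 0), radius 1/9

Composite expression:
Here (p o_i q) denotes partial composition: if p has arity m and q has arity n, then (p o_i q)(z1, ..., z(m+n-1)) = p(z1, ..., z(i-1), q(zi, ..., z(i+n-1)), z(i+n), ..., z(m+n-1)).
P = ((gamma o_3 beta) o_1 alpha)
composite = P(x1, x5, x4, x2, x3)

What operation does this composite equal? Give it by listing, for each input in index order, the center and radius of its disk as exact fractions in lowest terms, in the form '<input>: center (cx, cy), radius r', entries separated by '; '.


x1: center (-1/4, -7/24), radius 1/144; x2: center (17/36, -1/36), radius 1/81; x3: center (1/2, -1/36), radius 1/90; x4: center (-1/4, 0), radius 1/10; x5: center (-13/48, -11/48), radius 1/120

Below gamma, radii multiply path by path; the x-disk centers shift.
x1 passes through 2 substitutions, ending at center (-1/4, -7/24), radius 1/144
x5 passes through 2 substitutions, ending at center (-13/48, -11/48), radius 1/120
x4 passes through 1 substitution, ending at center (-1/4, 0), radius 1/10
x2 passes through 2 substitutions, ending at center (17/36, -1/36), radius 1/81
x3 passes through 2 substitutions, ending at center (1/2, -1/36), radius 1/90


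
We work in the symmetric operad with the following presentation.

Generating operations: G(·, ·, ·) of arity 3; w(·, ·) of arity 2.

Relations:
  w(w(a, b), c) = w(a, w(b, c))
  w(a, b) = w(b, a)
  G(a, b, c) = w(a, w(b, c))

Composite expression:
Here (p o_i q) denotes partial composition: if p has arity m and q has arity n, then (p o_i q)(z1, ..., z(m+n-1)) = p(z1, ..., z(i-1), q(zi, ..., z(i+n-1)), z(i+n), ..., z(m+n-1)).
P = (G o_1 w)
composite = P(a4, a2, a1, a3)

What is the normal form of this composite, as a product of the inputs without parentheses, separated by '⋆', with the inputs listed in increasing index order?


a1 ⋆ a2 ⋆ a3 ⋆ a4

Any arrangement under G is one operation, so sort the a-inputs.
w(a4, a2) spells out as a4 ⋆ a2
G(w(a4, a2), a1, a3) spells out as a4 ⋆ a2 ⋆ a1 ⋆ a3
the factors in increasing index order: a1 ⋆ a2 ⋆ a3 ⋆ a4


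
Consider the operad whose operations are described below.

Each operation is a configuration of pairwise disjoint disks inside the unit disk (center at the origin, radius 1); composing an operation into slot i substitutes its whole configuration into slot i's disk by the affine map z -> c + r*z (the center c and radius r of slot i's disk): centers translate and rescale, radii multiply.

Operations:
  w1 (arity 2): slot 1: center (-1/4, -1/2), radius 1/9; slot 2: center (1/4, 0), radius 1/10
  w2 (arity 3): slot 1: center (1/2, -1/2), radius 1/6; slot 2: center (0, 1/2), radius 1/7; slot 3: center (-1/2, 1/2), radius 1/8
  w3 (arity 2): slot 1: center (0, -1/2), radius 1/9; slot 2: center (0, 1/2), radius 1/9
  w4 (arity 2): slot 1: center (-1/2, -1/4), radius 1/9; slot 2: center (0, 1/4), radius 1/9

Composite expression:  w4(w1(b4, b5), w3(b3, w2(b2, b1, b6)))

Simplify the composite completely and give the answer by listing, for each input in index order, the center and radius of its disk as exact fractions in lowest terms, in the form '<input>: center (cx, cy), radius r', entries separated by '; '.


b1: center (0, 101/324), radius 1/567; b2: center (1/162, 97/324), radius 1/486; b3: center (0, 7/36), radius 1/81; b4: center (-19/36, -11/36), radius 1/81; b5: center (-17/36, -1/4), radius 1/90; b6: center (-1/162, 101/324), radius 1/648

Affine substitution under w4: radii multiply and b-centers shift.
input b4: applying the 2 nested substitutions gives center (-19/36, -11/36), radius 1/81
input b5: applying the 2 nested substitutions gives center (-17/36, -1/4), radius 1/90
input b3: applying the 2 nested substitutions gives center (0, 7/36), radius 1/81
input b2: applying the 3 nested substitutions gives center (1/162, 97/324), radius 1/486
input b1: applying the 3 nested substitutions gives center (0, 101/324), radius 1/567
input b6: applying the 3 nested substitutions gives center (-1/162, 101/324), radius 1/648


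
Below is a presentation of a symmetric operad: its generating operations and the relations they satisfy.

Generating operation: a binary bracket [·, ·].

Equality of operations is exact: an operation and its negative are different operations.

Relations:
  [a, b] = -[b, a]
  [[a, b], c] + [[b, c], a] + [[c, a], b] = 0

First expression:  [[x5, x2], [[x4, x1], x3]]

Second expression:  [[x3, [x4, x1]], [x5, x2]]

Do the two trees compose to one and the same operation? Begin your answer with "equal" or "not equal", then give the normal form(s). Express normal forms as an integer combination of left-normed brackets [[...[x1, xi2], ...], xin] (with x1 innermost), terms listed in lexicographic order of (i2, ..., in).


equal; both compose to -[[[[x1, x4], x3], x2], x5] + [[[[x1, x4], x3], x5], x2]


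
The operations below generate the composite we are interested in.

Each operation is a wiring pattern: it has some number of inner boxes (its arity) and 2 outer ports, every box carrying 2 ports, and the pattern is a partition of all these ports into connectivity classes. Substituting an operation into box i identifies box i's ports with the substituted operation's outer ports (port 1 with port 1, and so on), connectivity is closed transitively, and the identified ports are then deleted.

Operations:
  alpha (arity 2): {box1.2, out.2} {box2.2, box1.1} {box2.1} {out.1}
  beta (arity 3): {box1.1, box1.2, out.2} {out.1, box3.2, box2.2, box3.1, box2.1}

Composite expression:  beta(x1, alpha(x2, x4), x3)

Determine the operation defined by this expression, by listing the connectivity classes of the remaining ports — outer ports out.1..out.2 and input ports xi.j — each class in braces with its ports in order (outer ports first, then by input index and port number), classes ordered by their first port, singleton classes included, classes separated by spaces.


{out.1, x2.2, x3.1, x3.2} {out.2, x1.1, x1.2} {x2.1, x4.2} {x4.1}

Two ports join when wires chain via beta-identified ports.
stage alpha: inputs (x2, x4), connectivity {out.1} {out.2, x2.2} {x2.1, x4.2} {x4.1}, out.j its boundary
stage beta: inputs (x1, x2, x4, x3), connectivity {out.1, x2.2, x3.1, x3.2} {out.2, x1.1, x1.2} {x2.1, x4.2} {x4.1}, out.j its boundary


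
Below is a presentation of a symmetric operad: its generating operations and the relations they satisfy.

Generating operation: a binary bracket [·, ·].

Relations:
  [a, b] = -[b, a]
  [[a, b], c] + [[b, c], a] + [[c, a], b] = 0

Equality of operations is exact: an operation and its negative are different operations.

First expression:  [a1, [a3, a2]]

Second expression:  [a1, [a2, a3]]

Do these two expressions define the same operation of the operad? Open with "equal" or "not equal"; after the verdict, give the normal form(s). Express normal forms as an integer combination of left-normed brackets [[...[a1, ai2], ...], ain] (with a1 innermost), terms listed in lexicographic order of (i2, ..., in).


not equal: they reduce to -[[a1, a2], a3] + [[a1, a3], a2] and [[a1, a2], a3] - [[a1, a3], a2]

The first expression, normalized: -[[a1, a2], a3] + [[a1, a3], a2]
The second expression, normalized: [[a1, a2], a3] - [[a1, a3], a2]
The forms do not match — not equal.


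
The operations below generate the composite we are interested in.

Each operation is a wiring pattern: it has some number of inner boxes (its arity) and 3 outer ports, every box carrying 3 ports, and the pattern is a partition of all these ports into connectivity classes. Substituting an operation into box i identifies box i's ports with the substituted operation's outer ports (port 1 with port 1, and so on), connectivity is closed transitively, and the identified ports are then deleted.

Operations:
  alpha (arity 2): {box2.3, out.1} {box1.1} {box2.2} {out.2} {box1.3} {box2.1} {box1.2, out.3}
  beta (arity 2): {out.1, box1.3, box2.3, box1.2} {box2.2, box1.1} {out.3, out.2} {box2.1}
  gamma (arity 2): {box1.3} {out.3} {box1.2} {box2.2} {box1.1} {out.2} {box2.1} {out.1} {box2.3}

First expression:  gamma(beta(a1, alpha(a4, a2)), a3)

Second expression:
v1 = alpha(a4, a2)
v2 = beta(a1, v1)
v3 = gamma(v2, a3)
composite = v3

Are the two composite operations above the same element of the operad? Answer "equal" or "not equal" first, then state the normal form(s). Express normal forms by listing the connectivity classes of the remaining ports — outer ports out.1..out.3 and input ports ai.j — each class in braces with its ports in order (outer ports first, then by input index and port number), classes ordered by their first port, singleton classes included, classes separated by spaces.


equal; both compose to {out.1} {out.2} {out.3} {a1.1} {a1.2, a1.3, a4.2} {a2.1} {a2.2} {a2.3} {a3.1} {a3.2} {a3.3} {a4.1} {a4.3}
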